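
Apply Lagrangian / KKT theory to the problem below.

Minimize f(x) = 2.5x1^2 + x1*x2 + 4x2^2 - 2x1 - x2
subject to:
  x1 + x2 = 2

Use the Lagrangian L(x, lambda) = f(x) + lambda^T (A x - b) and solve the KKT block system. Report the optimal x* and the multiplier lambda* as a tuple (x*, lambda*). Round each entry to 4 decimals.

Form the Lagrangian:
  L(x, lambda) = (1/2) x^T Q x + c^T x + lambda^T (A x - b)
Stationarity (grad_x L = 0): Q x + c + A^T lambda = 0.
Primal feasibility: A x = b.

This gives the KKT block system:
  [ Q   A^T ] [ x     ]   [-c ]
  [ A    0  ] [ lambda ] = [ b ]

Solving the linear system:
  x*      = (1.3636, 0.6364)
  lambda* = (-5.4545)
  f(x*)   = 3.7727

x* = (1.3636, 0.6364), lambda* = (-5.4545)


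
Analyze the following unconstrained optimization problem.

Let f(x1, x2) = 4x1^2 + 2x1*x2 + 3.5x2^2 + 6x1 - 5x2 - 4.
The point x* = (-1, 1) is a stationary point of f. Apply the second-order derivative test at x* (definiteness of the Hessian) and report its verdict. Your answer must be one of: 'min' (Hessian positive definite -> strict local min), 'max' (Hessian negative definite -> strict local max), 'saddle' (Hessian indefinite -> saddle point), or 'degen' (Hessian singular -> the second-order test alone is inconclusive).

Compute the Hessian H = grad^2 f:
  H = [[8, 2], [2, 7]]
Verify stationarity: grad f(x*) = H x* + g = (0, 0).
Eigenvalues of H: 5.4384, 9.5616.
Both eigenvalues > 0, so H is positive definite -> x* is a strict local min.

min


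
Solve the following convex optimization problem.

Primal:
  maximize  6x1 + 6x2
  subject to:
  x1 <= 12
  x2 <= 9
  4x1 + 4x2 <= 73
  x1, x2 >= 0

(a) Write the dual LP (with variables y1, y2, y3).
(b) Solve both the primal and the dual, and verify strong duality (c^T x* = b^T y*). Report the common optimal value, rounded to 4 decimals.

The standard primal-dual pair for 'max c^T x s.t. A x <= b, x >= 0' is:
  Dual:  min b^T y  s.t.  A^T y >= c,  y >= 0.

So the dual LP is:
  minimize  12y1 + 9y2 + 73y3
  subject to:
    y1 + 4y3 >= 6
    y2 + 4y3 >= 6
    y1, y2, y3 >= 0

Solving the primal: x* = (9.25, 9).
  primal value c^T x* = 109.5.
Solving the dual: y* = (0, 0, 1.5).
  dual value b^T y* = 109.5.
Strong duality: c^T x* = b^T y*. Confirmed.

109.5


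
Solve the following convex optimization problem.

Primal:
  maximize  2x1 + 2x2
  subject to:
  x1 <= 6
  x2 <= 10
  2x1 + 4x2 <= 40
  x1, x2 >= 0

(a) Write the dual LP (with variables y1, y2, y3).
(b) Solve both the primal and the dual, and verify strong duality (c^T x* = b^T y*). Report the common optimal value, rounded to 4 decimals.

The standard primal-dual pair for 'max c^T x s.t. A x <= b, x >= 0' is:
  Dual:  min b^T y  s.t.  A^T y >= c,  y >= 0.

So the dual LP is:
  minimize  6y1 + 10y2 + 40y3
  subject to:
    y1 + 2y3 >= 2
    y2 + 4y3 >= 2
    y1, y2, y3 >= 0

Solving the primal: x* = (6, 7).
  primal value c^T x* = 26.
Solving the dual: y* = (1, 0, 0.5).
  dual value b^T y* = 26.
Strong duality: c^T x* = b^T y*. Confirmed.

26


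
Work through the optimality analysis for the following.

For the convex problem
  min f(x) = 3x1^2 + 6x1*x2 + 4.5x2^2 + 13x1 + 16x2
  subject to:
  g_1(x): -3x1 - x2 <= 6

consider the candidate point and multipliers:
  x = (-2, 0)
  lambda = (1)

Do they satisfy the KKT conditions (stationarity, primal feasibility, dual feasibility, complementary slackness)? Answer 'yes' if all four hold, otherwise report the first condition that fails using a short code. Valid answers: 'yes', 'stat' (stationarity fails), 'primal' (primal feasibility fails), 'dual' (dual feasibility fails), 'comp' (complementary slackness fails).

Gradient of f: grad f(x) = Q x + c = (1, 4)
Constraint values g_i(x) = a_i^T x - b_i:
  g_1((-2, 0)) = 0
Stationarity residual: grad f(x) + sum_i lambda_i a_i = (-2, 3)
  -> stationarity FAILS
Primal feasibility (all g_i <= 0): OK
Dual feasibility (all lambda_i >= 0): OK
Complementary slackness (lambda_i * g_i(x) = 0 for all i): OK

Verdict: the first failing condition is stationarity -> stat.

stat


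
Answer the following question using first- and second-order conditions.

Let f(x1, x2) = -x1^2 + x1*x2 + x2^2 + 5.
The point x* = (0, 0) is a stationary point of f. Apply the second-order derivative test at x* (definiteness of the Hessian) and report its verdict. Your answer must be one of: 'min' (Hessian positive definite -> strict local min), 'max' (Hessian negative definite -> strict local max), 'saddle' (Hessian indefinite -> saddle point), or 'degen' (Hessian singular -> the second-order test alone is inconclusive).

Compute the Hessian H = grad^2 f:
  H = [[-2, 1], [1, 2]]
Verify stationarity: grad f(x*) = H x* + g = (0, 0).
Eigenvalues of H: -2.2361, 2.2361.
Eigenvalues have mixed signs, so H is indefinite -> x* is a saddle point.

saddle


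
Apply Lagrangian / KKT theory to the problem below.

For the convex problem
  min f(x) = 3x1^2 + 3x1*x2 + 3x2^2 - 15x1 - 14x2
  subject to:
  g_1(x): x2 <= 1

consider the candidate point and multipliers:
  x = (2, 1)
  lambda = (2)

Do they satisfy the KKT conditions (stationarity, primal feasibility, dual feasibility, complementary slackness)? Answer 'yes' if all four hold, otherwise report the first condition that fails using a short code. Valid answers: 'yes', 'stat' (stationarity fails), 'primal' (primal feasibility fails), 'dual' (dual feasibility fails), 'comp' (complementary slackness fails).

Gradient of f: grad f(x) = Q x + c = (0, -2)
Constraint values g_i(x) = a_i^T x - b_i:
  g_1((2, 1)) = 0
Stationarity residual: grad f(x) + sum_i lambda_i a_i = (0, 0)
  -> stationarity OK
Primal feasibility (all g_i <= 0): OK
Dual feasibility (all lambda_i >= 0): OK
Complementary slackness (lambda_i * g_i(x) = 0 for all i): OK

Verdict: yes, KKT holds.

yes


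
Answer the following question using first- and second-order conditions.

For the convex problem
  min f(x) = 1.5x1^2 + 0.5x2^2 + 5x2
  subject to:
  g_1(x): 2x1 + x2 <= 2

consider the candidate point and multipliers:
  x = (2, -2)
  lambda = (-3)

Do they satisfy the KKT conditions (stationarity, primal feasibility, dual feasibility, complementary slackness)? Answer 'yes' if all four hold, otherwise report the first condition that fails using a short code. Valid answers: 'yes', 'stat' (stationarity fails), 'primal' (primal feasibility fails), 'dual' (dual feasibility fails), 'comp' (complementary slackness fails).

Gradient of f: grad f(x) = Q x + c = (6, 3)
Constraint values g_i(x) = a_i^T x - b_i:
  g_1((2, -2)) = 0
Stationarity residual: grad f(x) + sum_i lambda_i a_i = (0, 0)
  -> stationarity OK
Primal feasibility (all g_i <= 0): OK
Dual feasibility (all lambda_i >= 0): FAILS
Complementary slackness (lambda_i * g_i(x) = 0 for all i): OK

Verdict: the first failing condition is dual_feasibility -> dual.

dual


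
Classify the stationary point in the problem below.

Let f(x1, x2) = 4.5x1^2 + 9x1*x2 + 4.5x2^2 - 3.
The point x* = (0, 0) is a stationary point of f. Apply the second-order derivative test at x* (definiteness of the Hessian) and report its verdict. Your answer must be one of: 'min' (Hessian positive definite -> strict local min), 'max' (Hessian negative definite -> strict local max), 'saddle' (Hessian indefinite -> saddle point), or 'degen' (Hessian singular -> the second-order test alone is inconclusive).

Compute the Hessian H = grad^2 f:
  H = [[9, 9], [9, 9]]
Verify stationarity: grad f(x*) = H x* + g = (0, 0).
Eigenvalues of H: 0, 18.
H has a zero eigenvalue (singular; positive semidefinite but not definite), so H is neither positive definite, negative definite, nor indefinite. The second-order test alone is inconclusive -> degen.
(Indeed, f is constant along the null direction of H through x*, so x* is not a strict local extremum.)

degen


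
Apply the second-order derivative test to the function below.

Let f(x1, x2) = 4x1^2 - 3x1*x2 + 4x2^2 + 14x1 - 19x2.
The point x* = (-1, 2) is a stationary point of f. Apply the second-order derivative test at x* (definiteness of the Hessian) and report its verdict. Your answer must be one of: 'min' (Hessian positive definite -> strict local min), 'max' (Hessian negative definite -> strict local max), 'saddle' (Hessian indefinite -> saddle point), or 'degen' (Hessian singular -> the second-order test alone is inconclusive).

Compute the Hessian H = grad^2 f:
  H = [[8, -3], [-3, 8]]
Verify stationarity: grad f(x*) = H x* + g = (0, 0).
Eigenvalues of H: 5, 11.
Both eigenvalues > 0, so H is positive definite -> x* is a strict local min.

min


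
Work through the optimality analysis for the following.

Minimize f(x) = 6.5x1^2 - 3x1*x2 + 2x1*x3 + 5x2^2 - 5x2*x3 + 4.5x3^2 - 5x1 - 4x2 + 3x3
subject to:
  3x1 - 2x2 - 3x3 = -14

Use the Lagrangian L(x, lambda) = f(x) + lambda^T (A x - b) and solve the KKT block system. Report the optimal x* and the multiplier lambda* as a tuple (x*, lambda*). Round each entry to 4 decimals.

Form the Lagrangian:
  L(x, lambda) = (1/2) x^T Q x + c^T x + lambda^T (A x - b)
Stationarity (grad_x L = 0): Q x + c + A^T lambda = 0.
Primal feasibility: A x = b.

This gives the KKT block system:
  [ Q   A^T ] [ x     ]   [-c ]
  [ A    0  ] [ lambda ] = [ b ]

Solving the linear system:
  x*      = (-0.4647, 2.4294, 2.5824)
  lambda* = (4.3882)
  f(x*)   = 30.8941

x* = (-0.4647, 2.4294, 2.5824), lambda* = (4.3882)


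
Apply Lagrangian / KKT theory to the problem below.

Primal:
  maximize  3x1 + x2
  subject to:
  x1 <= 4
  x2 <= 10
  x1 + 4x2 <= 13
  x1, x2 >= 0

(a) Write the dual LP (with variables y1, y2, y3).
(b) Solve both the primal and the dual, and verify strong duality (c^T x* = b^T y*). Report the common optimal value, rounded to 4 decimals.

The standard primal-dual pair for 'max c^T x s.t. A x <= b, x >= 0' is:
  Dual:  min b^T y  s.t.  A^T y >= c,  y >= 0.

So the dual LP is:
  minimize  4y1 + 10y2 + 13y3
  subject to:
    y1 + y3 >= 3
    y2 + 4y3 >= 1
    y1, y2, y3 >= 0

Solving the primal: x* = (4, 2.25).
  primal value c^T x* = 14.25.
Solving the dual: y* = (2.75, 0, 0.25).
  dual value b^T y* = 14.25.
Strong duality: c^T x* = b^T y*. Confirmed.

14.25


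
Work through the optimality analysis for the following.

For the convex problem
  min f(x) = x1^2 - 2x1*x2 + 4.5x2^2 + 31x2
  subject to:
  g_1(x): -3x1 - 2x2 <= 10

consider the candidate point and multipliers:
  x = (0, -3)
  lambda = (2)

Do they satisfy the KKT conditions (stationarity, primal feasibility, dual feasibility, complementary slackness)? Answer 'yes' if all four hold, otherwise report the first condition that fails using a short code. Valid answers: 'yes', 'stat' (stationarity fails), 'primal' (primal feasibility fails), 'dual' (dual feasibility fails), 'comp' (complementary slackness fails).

Gradient of f: grad f(x) = Q x + c = (6, 4)
Constraint values g_i(x) = a_i^T x - b_i:
  g_1((0, -3)) = -4
Stationarity residual: grad f(x) + sum_i lambda_i a_i = (0, 0)
  -> stationarity OK
Primal feasibility (all g_i <= 0): OK
Dual feasibility (all lambda_i >= 0): OK
Complementary slackness (lambda_i * g_i(x) = 0 for all i): FAILS

Verdict: the first failing condition is complementary_slackness -> comp.

comp


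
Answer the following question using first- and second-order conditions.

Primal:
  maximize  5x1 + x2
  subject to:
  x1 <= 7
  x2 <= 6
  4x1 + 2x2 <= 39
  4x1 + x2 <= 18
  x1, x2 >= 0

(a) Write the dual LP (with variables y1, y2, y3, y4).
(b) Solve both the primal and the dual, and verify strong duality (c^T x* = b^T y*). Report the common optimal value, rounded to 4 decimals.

The standard primal-dual pair for 'max c^T x s.t. A x <= b, x >= 0' is:
  Dual:  min b^T y  s.t.  A^T y >= c,  y >= 0.

So the dual LP is:
  minimize  7y1 + 6y2 + 39y3 + 18y4
  subject to:
    y1 + 4y3 + 4y4 >= 5
    y2 + 2y3 + y4 >= 1
    y1, y2, y3, y4 >= 0

Solving the primal: x* = (4.5, 0).
  primal value c^T x* = 22.5.
Solving the dual: y* = (0, 0, 0, 1.25).
  dual value b^T y* = 22.5.
Strong duality: c^T x* = b^T y*. Confirmed.

22.5


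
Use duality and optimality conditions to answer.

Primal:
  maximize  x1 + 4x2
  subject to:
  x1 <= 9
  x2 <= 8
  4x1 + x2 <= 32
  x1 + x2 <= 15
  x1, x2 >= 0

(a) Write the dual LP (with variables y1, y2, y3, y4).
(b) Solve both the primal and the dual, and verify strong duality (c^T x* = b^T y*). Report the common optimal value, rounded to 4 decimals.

The standard primal-dual pair for 'max c^T x s.t. A x <= b, x >= 0' is:
  Dual:  min b^T y  s.t.  A^T y >= c,  y >= 0.

So the dual LP is:
  minimize  9y1 + 8y2 + 32y3 + 15y4
  subject to:
    y1 + 4y3 + y4 >= 1
    y2 + y3 + y4 >= 4
    y1, y2, y3, y4 >= 0

Solving the primal: x* = (6, 8).
  primal value c^T x* = 38.
Solving the dual: y* = (0, 3.75, 0.25, 0).
  dual value b^T y* = 38.
Strong duality: c^T x* = b^T y*. Confirmed.

38


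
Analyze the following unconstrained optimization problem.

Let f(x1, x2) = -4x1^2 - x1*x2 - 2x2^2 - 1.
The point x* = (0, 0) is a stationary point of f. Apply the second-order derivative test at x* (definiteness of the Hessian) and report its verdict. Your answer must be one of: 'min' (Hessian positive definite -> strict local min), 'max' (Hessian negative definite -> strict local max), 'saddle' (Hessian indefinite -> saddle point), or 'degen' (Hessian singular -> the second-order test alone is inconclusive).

Compute the Hessian H = grad^2 f:
  H = [[-8, -1], [-1, -4]]
Verify stationarity: grad f(x*) = H x* + g = (0, 0).
Eigenvalues of H: -8.2361, -3.7639.
Both eigenvalues < 0, so H is negative definite -> x* is a strict local max.

max


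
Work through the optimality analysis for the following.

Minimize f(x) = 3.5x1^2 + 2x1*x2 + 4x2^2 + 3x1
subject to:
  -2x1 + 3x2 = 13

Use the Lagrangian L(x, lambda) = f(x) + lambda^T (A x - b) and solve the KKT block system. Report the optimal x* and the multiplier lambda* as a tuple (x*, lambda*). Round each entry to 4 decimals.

Form the Lagrangian:
  L(x, lambda) = (1/2) x^T Q x + c^T x + lambda^T (A x - b)
Stationarity (grad_x L = 0): Q x + c + A^T lambda = 0.
Primal feasibility: A x = b.

This gives the KKT block system:
  [ Q   A^T ] [ x     ]   [-c ]
  [ A    0  ] [ lambda ] = [ b ]

Solving the linear system:
  x*      = (-2.6303, 2.5798)
  lambda* = (-5.1261)
  f(x*)   = 29.3739

x* = (-2.6303, 2.5798), lambda* = (-5.1261)


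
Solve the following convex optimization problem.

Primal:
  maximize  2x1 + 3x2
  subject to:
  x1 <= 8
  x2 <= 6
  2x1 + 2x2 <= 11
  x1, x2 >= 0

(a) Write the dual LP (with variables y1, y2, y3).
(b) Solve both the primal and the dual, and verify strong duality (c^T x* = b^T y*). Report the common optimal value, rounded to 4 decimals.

The standard primal-dual pair for 'max c^T x s.t. A x <= b, x >= 0' is:
  Dual:  min b^T y  s.t.  A^T y >= c,  y >= 0.

So the dual LP is:
  minimize  8y1 + 6y2 + 11y3
  subject to:
    y1 + 2y3 >= 2
    y2 + 2y3 >= 3
    y1, y2, y3 >= 0

Solving the primal: x* = (0, 5.5).
  primal value c^T x* = 16.5.
Solving the dual: y* = (0, 0, 1.5).
  dual value b^T y* = 16.5.
Strong duality: c^T x* = b^T y*. Confirmed.

16.5


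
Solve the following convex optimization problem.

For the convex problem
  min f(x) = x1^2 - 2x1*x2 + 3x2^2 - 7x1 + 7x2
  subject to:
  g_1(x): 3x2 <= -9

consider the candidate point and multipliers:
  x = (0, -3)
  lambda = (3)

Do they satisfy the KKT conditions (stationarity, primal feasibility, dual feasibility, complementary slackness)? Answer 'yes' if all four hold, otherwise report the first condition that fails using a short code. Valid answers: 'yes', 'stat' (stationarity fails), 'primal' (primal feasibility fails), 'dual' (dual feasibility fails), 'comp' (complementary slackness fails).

Gradient of f: grad f(x) = Q x + c = (-1, -11)
Constraint values g_i(x) = a_i^T x - b_i:
  g_1((0, -3)) = 0
Stationarity residual: grad f(x) + sum_i lambda_i a_i = (-1, -2)
  -> stationarity FAILS
Primal feasibility (all g_i <= 0): OK
Dual feasibility (all lambda_i >= 0): OK
Complementary slackness (lambda_i * g_i(x) = 0 for all i): OK

Verdict: the first failing condition is stationarity -> stat.

stat


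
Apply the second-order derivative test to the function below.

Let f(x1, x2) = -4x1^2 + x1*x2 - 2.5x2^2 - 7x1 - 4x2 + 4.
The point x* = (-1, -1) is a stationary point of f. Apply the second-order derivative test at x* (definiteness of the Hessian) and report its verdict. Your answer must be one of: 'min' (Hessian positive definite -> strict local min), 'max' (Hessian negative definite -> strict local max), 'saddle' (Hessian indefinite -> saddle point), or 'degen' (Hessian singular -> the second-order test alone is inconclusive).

Compute the Hessian H = grad^2 f:
  H = [[-8, 1], [1, -5]]
Verify stationarity: grad f(x*) = H x* + g = (0, 0).
Eigenvalues of H: -8.3028, -4.6972.
Both eigenvalues < 0, so H is negative definite -> x* is a strict local max.

max


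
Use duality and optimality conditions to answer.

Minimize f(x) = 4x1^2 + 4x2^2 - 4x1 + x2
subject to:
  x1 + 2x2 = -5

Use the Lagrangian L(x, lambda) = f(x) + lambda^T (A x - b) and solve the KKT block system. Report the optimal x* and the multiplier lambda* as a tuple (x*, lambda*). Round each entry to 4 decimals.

Form the Lagrangian:
  L(x, lambda) = (1/2) x^T Q x + c^T x + lambda^T (A x - b)
Stationarity (grad_x L = 0): Q x + c + A^T lambda = 0.
Primal feasibility: A x = b.

This gives the KKT block system:
  [ Q   A^T ] [ x     ]   [-c ]
  [ A    0  ] [ lambda ] = [ b ]

Solving the linear system:
  x*      = (-0.55, -2.225)
  lambda* = (8.4)
  f(x*)   = 20.9875

x* = (-0.55, -2.225), lambda* = (8.4)


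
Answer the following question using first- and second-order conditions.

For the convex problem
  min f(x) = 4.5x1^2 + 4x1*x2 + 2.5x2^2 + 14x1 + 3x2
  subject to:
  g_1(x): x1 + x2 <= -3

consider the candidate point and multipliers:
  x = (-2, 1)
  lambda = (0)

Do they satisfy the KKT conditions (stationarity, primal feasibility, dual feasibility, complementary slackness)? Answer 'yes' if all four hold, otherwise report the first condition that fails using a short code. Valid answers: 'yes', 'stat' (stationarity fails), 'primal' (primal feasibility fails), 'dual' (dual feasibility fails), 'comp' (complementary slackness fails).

Gradient of f: grad f(x) = Q x + c = (0, 0)
Constraint values g_i(x) = a_i^T x - b_i:
  g_1((-2, 1)) = 2
Stationarity residual: grad f(x) + sum_i lambda_i a_i = (0, 0)
  -> stationarity OK
Primal feasibility (all g_i <= 0): FAILS
Dual feasibility (all lambda_i >= 0): OK
Complementary slackness (lambda_i * g_i(x) = 0 for all i): OK

Verdict: the first failing condition is primal_feasibility -> primal.

primal


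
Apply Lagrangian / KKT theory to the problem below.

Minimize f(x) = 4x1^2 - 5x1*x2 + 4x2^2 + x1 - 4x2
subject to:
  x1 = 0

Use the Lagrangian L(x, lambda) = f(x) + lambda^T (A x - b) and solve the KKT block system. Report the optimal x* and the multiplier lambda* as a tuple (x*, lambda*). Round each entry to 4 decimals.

Form the Lagrangian:
  L(x, lambda) = (1/2) x^T Q x + c^T x + lambda^T (A x - b)
Stationarity (grad_x L = 0): Q x + c + A^T lambda = 0.
Primal feasibility: A x = b.

This gives the KKT block system:
  [ Q   A^T ] [ x     ]   [-c ]
  [ A    0  ] [ lambda ] = [ b ]

Solving the linear system:
  x*      = (0, 0.5)
  lambda* = (1.5)
  f(x*)   = -1

x* = (0, 0.5), lambda* = (1.5)


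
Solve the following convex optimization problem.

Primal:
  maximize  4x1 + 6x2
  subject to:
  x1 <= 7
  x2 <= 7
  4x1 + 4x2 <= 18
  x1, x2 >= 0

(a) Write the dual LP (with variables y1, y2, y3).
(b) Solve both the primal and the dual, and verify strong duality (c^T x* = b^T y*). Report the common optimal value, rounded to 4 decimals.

The standard primal-dual pair for 'max c^T x s.t. A x <= b, x >= 0' is:
  Dual:  min b^T y  s.t.  A^T y >= c,  y >= 0.

So the dual LP is:
  minimize  7y1 + 7y2 + 18y3
  subject to:
    y1 + 4y3 >= 4
    y2 + 4y3 >= 6
    y1, y2, y3 >= 0

Solving the primal: x* = (0, 4.5).
  primal value c^T x* = 27.
Solving the dual: y* = (0, 0, 1.5).
  dual value b^T y* = 27.
Strong duality: c^T x* = b^T y*. Confirmed.

27


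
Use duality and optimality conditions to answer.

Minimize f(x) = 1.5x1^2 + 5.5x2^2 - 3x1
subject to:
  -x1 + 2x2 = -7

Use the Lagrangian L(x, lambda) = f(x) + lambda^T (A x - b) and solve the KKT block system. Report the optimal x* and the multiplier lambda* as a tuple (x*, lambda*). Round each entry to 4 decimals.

Form the Lagrangian:
  L(x, lambda) = (1/2) x^T Q x + c^T x + lambda^T (A x - b)
Stationarity (grad_x L = 0): Q x + c + A^T lambda = 0.
Primal feasibility: A x = b.

This gives the KKT block system:
  [ Q   A^T ] [ x     ]   [-c ]
  [ A    0  ] [ lambda ] = [ b ]

Solving the linear system:
  x*      = (3.8696, -1.5652)
  lambda* = (8.6087)
  f(x*)   = 24.3261

x* = (3.8696, -1.5652), lambda* = (8.6087)


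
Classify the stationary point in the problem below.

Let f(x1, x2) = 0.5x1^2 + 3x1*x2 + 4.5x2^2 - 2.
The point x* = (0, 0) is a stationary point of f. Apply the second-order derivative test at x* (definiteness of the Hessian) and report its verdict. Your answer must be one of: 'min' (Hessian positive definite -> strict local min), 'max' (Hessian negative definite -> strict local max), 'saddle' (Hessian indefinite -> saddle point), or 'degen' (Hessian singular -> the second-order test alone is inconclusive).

Compute the Hessian H = grad^2 f:
  H = [[1, 3], [3, 9]]
Verify stationarity: grad f(x*) = H x* + g = (0, 0).
Eigenvalues of H: 0, 10.
H has a zero eigenvalue (singular; positive semidefinite but not definite), so H is neither positive definite, negative definite, nor indefinite. The second-order test alone is inconclusive -> degen.
(Indeed, f is constant along the null direction of H through x*, so x* is not a strict local extremum.)

degen


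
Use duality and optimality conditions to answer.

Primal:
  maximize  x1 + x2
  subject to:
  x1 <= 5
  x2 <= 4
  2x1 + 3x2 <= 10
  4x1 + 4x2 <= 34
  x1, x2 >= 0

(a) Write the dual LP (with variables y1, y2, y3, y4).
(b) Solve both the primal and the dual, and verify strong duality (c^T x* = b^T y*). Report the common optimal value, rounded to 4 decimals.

The standard primal-dual pair for 'max c^T x s.t. A x <= b, x >= 0' is:
  Dual:  min b^T y  s.t.  A^T y >= c,  y >= 0.

So the dual LP is:
  minimize  5y1 + 4y2 + 10y3 + 34y4
  subject to:
    y1 + 2y3 + 4y4 >= 1
    y2 + 3y3 + 4y4 >= 1
    y1, y2, y3, y4 >= 0

Solving the primal: x* = (5, 0).
  primal value c^T x* = 5.
Solving the dual: y* = (0.3333, 0, 0.3333, 0).
  dual value b^T y* = 5.
Strong duality: c^T x* = b^T y*. Confirmed.

5


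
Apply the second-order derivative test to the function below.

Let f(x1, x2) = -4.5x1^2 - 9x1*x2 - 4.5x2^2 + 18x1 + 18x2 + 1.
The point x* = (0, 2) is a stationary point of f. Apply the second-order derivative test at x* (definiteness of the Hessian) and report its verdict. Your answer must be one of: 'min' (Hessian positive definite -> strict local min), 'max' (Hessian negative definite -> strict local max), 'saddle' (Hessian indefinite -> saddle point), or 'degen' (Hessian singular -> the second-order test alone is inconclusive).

Compute the Hessian H = grad^2 f:
  H = [[-9, -9], [-9, -9]]
Verify stationarity: grad f(x*) = H x* + g = (0, 0).
Eigenvalues of H: -18, 0.
H has a zero eigenvalue (singular; negative semidefinite but not definite), so H is neither positive definite, negative definite, nor indefinite. The second-order test alone is inconclusive -> degen.
(Indeed, f is constant along the null direction of H through x*, so x* is not a strict local extremum.)

degen


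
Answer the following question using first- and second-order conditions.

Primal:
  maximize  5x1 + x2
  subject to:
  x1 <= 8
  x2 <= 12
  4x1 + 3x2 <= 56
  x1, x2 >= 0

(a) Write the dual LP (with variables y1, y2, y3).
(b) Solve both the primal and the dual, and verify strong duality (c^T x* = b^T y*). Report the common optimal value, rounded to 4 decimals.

The standard primal-dual pair for 'max c^T x s.t. A x <= b, x >= 0' is:
  Dual:  min b^T y  s.t.  A^T y >= c,  y >= 0.

So the dual LP is:
  minimize  8y1 + 12y2 + 56y3
  subject to:
    y1 + 4y3 >= 5
    y2 + 3y3 >= 1
    y1, y2, y3 >= 0

Solving the primal: x* = (8, 8).
  primal value c^T x* = 48.
Solving the dual: y* = (3.6667, 0, 0.3333).
  dual value b^T y* = 48.
Strong duality: c^T x* = b^T y*. Confirmed.

48


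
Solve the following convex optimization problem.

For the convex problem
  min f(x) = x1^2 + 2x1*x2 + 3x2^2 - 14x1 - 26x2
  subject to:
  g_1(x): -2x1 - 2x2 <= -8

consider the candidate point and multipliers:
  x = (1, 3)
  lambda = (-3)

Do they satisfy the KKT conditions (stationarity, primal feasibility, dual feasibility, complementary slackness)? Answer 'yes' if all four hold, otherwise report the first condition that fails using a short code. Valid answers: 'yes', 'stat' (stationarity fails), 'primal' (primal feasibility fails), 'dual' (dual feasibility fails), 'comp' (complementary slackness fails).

Gradient of f: grad f(x) = Q x + c = (-6, -6)
Constraint values g_i(x) = a_i^T x - b_i:
  g_1((1, 3)) = 0
Stationarity residual: grad f(x) + sum_i lambda_i a_i = (0, 0)
  -> stationarity OK
Primal feasibility (all g_i <= 0): OK
Dual feasibility (all lambda_i >= 0): FAILS
Complementary slackness (lambda_i * g_i(x) = 0 for all i): OK

Verdict: the first failing condition is dual_feasibility -> dual.

dual


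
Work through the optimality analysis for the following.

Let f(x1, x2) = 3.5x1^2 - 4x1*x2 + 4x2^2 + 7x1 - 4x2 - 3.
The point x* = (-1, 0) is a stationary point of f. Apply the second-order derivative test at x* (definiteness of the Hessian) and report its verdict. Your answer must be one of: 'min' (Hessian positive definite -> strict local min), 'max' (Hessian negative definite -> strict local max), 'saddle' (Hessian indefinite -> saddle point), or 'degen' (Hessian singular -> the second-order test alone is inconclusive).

Compute the Hessian H = grad^2 f:
  H = [[7, -4], [-4, 8]]
Verify stationarity: grad f(x*) = H x* + g = (0, 0).
Eigenvalues of H: 3.4689, 11.5311.
Both eigenvalues > 0, so H is positive definite -> x* is a strict local min.

min


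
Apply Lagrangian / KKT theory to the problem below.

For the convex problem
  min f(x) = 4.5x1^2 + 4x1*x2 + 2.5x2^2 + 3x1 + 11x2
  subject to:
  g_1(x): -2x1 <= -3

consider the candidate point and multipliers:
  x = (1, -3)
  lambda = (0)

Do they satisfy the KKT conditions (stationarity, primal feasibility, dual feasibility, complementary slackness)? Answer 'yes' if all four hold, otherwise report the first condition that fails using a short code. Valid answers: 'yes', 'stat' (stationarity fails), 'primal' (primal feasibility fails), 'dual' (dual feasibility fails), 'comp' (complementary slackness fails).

Gradient of f: grad f(x) = Q x + c = (0, 0)
Constraint values g_i(x) = a_i^T x - b_i:
  g_1((1, -3)) = 1
Stationarity residual: grad f(x) + sum_i lambda_i a_i = (0, 0)
  -> stationarity OK
Primal feasibility (all g_i <= 0): FAILS
Dual feasibility (all lambda_i >= 0): OK
Complementary slackness (lambda_i * g_i(x) = 0 for all i): OK

Verdict: the first failing condition is primal_feasibility -> primal.

primal


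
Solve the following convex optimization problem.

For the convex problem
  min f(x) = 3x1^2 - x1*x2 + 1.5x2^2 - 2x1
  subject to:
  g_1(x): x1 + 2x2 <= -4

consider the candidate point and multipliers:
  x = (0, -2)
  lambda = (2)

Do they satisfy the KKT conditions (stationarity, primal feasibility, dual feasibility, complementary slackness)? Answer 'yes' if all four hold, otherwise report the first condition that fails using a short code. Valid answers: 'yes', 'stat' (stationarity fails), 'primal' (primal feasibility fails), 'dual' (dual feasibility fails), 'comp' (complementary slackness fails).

Gradient of f: grad f(x) = Q x + c = (0, -6)
Constraint values g_i(x) = a_i^T x - b_i:
  g_1((0, -2)) = 0
Stationarity residual: grad f(x) + sum_i lambda_i a_i = (2, -2)
  -> stationarity FAILS
Primal feasibility (all g_i <= 0): OK
Dual feasibility (all lambda_i >= 0): OK
Complementary slackness (lambda_i * g_i(x) = 0 for all i): OK

Verdict: the first failing condition is stationarity -> stat.

stat


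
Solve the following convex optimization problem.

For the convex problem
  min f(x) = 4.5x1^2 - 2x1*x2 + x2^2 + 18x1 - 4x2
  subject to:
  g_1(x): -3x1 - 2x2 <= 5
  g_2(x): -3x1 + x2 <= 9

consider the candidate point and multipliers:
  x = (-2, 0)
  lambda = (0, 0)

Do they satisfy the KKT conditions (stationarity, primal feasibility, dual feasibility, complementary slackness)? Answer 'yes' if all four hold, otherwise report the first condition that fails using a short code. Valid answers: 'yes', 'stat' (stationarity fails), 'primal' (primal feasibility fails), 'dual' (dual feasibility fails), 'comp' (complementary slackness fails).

Gradient of f: grad f(x) = Q x + c = (0, 0)
Constraint values g_i(x) = a_i^T x - b_i:
  g_1((-2, 0)) = 1
  g_2((-2, 0)) = -3
Stationarity residual: grad f(x) + sum_i lambda_i a_i = (0, 0)
  -> stationarity OK
Primal feasibility (all g_i <= 0): FAILS
Dual feasibility (all lambda_i >= 0): OK
Complementary slackness (lambda_i * g_i(x) = 0 for all i): OK

Verdict: the first failing condition is primal_feasibility -> primal.

primal


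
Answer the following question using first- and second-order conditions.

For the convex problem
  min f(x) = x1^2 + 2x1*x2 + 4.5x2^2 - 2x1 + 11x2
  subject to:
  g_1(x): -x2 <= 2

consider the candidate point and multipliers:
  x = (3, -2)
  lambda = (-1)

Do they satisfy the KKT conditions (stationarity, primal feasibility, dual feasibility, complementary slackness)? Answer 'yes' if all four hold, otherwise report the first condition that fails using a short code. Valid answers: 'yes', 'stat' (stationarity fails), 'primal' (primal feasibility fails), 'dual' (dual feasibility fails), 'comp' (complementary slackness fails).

Gradient of f: grad f(x) = Q x + c = (0, -1)
Constraint values g_i(x) = a_i^T x - b_i:
  g_1((3, -2)) = 0
Stationarity residual: grad f(x) + sum_i lambda_i a_i = (0, 0)
  -> stationarity OK
Primal feasibility (all g_i <= 0): OK
Dual feasibility (all lambda_i >= 0): FAILS
Complementary slackness (lambda_i * g_i(x) = 0 for all i): OK

Verdict: the first failing condition is dual_feasibility -> dual.

dual


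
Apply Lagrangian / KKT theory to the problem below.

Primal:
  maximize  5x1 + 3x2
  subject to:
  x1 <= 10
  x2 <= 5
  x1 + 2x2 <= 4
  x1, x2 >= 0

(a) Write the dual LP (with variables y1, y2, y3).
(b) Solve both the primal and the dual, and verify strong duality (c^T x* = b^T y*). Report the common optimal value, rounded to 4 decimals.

The standard primal-dual pair for 'max c^T x s.t. A x <= b, x >= 0' is:
  Dual:  min b^T y  s.t.  A^T y >= c,  y >= 0.

So the dual LP is:
  minimize  10y1 + 5y2 + 4y3
  subject to:
    y1 + y3 >= 5
    y2 + 2y3 >= 3
    y1, y2, y3 >= 0

Solving the primal: x* = (4, 0).
  primal value c^T x* = 20.
Solving the dual: y* = (0, 0, 5).
  dual value b^T y* = 20.
Strong duality: c^T x* = b^T y*. Confirmed.

20


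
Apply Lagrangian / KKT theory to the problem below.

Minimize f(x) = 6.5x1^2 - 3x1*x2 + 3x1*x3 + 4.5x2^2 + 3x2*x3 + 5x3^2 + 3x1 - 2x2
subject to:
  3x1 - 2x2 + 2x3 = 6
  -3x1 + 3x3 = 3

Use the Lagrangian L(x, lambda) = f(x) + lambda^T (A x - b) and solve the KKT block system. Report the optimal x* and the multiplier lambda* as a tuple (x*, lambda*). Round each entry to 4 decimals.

Form the Lagrangian:
  L(x, lambda) = (1/2) x^T Q x + c^T x + lambda^T (A x - b)
Stationarity (grad_x L = 0): Q x + c + A^T lambda = 0.
Primal feasibility: A x = b.

This gives the KKT block system:
  [ Q   A^T ] [ x     ]   [-c ]
  [ A    0  ] [ lambda ] = [ b ]

Solving the linear system:
  x*      = (0.3109, -1.2229, 1.3109)
  lambda* = (-5.0029, -0.1222)
  f(x*)   = 16.8812

x* = (0.3109, -1.2229, 1.3109), lambda* = (-5.0029, -0.1222)


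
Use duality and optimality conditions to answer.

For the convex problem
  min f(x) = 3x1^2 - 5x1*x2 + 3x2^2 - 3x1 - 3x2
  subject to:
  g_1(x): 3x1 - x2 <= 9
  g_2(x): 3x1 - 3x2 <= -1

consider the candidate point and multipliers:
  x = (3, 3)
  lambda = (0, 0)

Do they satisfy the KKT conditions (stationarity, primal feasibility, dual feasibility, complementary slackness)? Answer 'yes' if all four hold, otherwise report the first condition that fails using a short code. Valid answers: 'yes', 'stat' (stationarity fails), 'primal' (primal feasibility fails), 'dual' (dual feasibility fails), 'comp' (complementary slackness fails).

Gradient of f: grad f(x) = Q x + c = (0, 0)
Constraint values g_i(x) = a_i^T x - b_i:
  g_1((3, 3)) = -3
  g_2((3, 3)) = 1
Stationarity residual: grad f(x) + sum_i lambda_i a_i = (0, 0)
  -> stationarity OK
Primal feasibility (all g_i <= 0): FAILS
Dual feasibility (all lambda_i >= 0): OK
Complementary slackness (lambda_i * g_i(x) = 0 for all i): OK

Verdict: the first failing condition is primal_feasibility -> primal.

primal


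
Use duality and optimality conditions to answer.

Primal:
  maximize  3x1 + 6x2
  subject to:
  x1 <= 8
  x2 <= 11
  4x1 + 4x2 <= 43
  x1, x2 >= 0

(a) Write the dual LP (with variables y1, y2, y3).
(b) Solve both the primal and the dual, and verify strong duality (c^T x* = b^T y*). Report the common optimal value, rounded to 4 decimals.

The standard primal-dual pair for 'max c^T x s.t. A x <= b, x >= 0' is:
  Dual:  min b^T y  s.t.  A^T y >= c,  y >= 0.

So the dual LP is:
  minimize  8y1 + 11y2 + 43y3
  subject to:
    y1 + 4y3 >= 3
    y2 + 4y3 >= 6
    y1, y2, y3 >= 0

Solving the primal: x* = (0, 10.75).
  primal value c^T x* = 64.5.
Solving the dual: y* = (0, 0, 1.5).
  dual value b^T y* = 64.5.
Strong duality: c^T x* = b^T y*. Confirmed.

64.5


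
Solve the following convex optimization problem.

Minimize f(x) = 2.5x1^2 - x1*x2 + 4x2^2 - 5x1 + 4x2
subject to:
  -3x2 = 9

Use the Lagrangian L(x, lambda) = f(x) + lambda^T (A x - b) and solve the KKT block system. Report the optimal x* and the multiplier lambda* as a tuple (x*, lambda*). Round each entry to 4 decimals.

Form the Lagrangian:
  L(x, lambda) = (1/2) x^T Q x + c^T x + lambda^T (A x - b)
Stationarity (grad_x L = 0): Q x + c + A^T lambda = 0.
Primal feasibility: A x = b.

This gives the KKT block system:
  [ Q   A^T ] [ x     ]   [-c ]
  [ A    0  ] [ lambda ] = [ b ]

Solving the linear system:
  x*      = (0.4, -3)
  lambda* = (-6.8)
  f(x*)   = 23.6

x* = (0.4, -3), lambda* = (-6.8)


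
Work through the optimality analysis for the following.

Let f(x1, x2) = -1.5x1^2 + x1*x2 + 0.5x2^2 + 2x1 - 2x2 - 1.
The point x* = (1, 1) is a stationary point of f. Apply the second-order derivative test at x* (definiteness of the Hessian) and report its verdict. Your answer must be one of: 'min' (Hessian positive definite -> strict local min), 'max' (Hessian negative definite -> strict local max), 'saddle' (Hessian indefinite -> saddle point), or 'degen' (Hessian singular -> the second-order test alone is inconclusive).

Compute the Hessian H = grad^2 f:
  H = [[-3, 1], [1, 1]]
Verify stationarity: grad f(x*) = H x* + g = (0, 0).
Eigenvalues of H: -3.2361, 1.2361.
Eigenvalues have mixed signs, so H is indefinite -> x* is a saddle point.

saddle


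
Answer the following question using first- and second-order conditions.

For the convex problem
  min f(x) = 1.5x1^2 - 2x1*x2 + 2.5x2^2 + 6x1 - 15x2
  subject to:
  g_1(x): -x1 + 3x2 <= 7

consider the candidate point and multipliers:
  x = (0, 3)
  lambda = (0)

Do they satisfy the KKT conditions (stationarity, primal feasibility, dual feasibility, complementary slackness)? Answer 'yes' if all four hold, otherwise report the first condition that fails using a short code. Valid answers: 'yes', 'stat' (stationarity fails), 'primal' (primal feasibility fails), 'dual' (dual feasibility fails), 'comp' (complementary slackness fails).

Gradient of f: grad f(x) = Q x + c = (0, 0)
Constraint values g_i(x) = a_i^T x - b_i:
  g_1((0, 3)) = 2
Stationarity residual: grad f(x) + sum_i lambda_i a_i = (0, 0)
  -> stationarity OK
Primal feasibility (all g_i <= 0): FAILS
Dual feasibility (all lambda_i >= 0): OK
Complementary slackness (lambda_i * g_i(x) = 0 for all i): OK

Verdict: the first failing condition is primal_feasibility -> primal.

primal


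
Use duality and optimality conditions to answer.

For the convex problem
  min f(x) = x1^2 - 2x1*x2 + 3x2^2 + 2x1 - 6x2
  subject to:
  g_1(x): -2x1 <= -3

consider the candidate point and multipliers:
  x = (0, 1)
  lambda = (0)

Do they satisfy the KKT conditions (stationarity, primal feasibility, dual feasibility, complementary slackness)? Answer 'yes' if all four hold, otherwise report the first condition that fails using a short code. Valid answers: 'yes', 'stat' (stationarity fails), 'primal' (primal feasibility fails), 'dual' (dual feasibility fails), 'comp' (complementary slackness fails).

Gradient of f: grad f(x) = Q x + c = (0, 0)
Constraint values g_i(x) = a_i^T x - b_i:
  g_1((0, 1)) = 3
Stationarity residual: grad f(x) + sum_i lambda_i a_i = (0, 0)
  -> stationarity OK
Primal feasibility (all g_i <= 0): FAILS
Dual feasibility (all lambda_i >= 0): OK
Complementary slackness (lambda_i * g_i(x) = 0 for all i): OK

Verdict: the first failing condition is primal_feasibility -> primal.

primal


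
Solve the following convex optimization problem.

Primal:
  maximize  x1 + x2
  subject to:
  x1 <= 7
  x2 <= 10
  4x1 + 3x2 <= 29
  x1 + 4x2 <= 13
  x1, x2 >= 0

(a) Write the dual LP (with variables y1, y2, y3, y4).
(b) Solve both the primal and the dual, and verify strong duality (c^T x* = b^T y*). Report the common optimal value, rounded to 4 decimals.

The standard primal-dual pair for 'max c^T x s.t. A x <= b, x >= 0' is:
  Dual:  min b^T y  s.t.  A^T y >= c,  y >= 0.

So the dual LP is:
  minimize  7y1 + 10y2 + 29y3 + 13y4
  subject to:
    y1 + 4y3 + y4 >= 1
    y2 + 3y3 + 4y4 >= 1
    y1, y2, y3, y4 >= 0

Solving the primal: x* = (5.9231, 1.7692).
  primal value c^T x* = 7.6923.
Solving the dual: y* = (0, 0, 0.2308, 0.0769).
  dual value b^T y* = 7.6923.
Strong duality: c^T x* = b^T y*. Confirmed.

7.6923


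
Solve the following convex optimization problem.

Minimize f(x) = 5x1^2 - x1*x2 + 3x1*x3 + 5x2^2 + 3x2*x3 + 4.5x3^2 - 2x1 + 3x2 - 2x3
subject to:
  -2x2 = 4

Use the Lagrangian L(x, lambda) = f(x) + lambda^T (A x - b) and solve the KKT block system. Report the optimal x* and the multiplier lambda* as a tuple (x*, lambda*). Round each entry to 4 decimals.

Form the Lagrangian:
  L(x, lambda) = (1/2) x^T Q x + c^T x + lambda^T (A x - b)
Stationarity (grad_x L = 0): Q x + c + A^T lambda = 0.
Primal feasibility: A x = b.

This gives the KKT block system:
  [ Q   A^T ] [ x     ]   [-c ]
  [ A    0  ] [ lambda ] = [ b ]

Solving the linear system:
  x*      = (-0.2963, -2, 0.9877)
  lambda* = (-6.8704)
  f(x*)   = 10.0494

x* = (-0.2963, -2, 0.9877), lambda* = (-6.8704)


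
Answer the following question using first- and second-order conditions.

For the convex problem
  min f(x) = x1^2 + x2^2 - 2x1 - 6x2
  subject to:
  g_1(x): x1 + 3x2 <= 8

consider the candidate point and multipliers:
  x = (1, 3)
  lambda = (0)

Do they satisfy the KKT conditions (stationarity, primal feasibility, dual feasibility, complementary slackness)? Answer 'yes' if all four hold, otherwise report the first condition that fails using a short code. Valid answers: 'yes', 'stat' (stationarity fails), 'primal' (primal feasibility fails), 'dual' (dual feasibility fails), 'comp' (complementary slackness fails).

Gradient of f: grad f(x) = Q x + c = (0, 0)
Constraint values g_i(x) = a_i^T x - b_i:
  g_1((1, 3)) = 2
Stationarity residual: grad f(x) + sum_i lambda_i a_i = (0, 0)
  -> stationarity OK
Primal feasibility (all g_i <= 0): FAILS
Dual feasibility (all lambda_i >= 0): OK
Complementary slackness (lambda_i * g_i(x) = 0 for all i): OK

Verdict: the first failing condition is primal_feasibility -> primal.

primal


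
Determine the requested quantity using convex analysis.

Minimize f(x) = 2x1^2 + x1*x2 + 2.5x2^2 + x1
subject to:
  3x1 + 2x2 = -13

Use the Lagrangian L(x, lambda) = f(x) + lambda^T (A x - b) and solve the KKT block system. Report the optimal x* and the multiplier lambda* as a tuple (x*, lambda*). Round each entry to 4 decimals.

Form the Lagrangian:
  L(x, lambda) = (1/2) x^T Q x + c^T x + lambda^T (A x - b)
Stationarity (grad_x L = 0): Q x + c + A^T lambda = 0.
Primal feasibility: A x = b.

This gives the KKT block system:
  [ Q   A^T ] [ x     ]   [-c ]
  [ A    0  ] [ lambda ] = [ b ]

Solving the linear system:
  x*      = (-3.5306, -1.2041)
  lambda* = (4.7755)
  f(x*)   = 29.2755

x* = (-3.5306, -1.2041), lambda* = (4.7755)
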